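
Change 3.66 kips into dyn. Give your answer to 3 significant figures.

1 kip = 4.44822e+8 dynes.
Then 3.66 × 4.44822e+8 ≈ 1.63e+9 dyn.

1.63e+9 dynes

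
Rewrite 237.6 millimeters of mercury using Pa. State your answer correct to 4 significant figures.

1 mmHg = 133.322 pascals.
237.6 × 133.322 ≈ 31680 Pa.

31680 pascals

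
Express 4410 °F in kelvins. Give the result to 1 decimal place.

K = (°F + 459.67) × 5/9.
Applying the formula gives 2705.4 K.

2705.4 kelvins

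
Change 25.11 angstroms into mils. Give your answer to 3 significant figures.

9.89e-5 mils

1 angstrom = 3.93701e-6 mils.
25.11 × 3.93701e-6 ≈ 9.89e-5 mil.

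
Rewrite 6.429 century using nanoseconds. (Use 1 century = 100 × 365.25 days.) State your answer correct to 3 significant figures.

2.03 × 10^19 ns

1 century = 3.15576 × 10^18 nanoseconds.
So 6.429 × 3.15576 × 10^18 ≈ 2.03 × 10^19 ns.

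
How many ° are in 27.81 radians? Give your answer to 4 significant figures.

1593 degrees

1 radian = 57.2958 degrees.
Then 27.81 × 57.2958 ≈ 1593 °.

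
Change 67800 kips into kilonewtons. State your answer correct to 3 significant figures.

302000 kN

1 kip = 4.44822 kN.
Then 67800 × 4.44822 ≈ 302000 kN.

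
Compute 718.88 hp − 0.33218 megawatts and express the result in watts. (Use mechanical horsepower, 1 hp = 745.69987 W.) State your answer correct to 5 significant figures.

203890 W

718.88 hp = 536069 W and 0.33218 MW = 332180 W.
536069 − 332180 ≈ 203890 W.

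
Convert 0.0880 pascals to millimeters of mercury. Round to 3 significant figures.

0.000660 mmHg

1 Pa = 0.00750062 mmHg.
Thus 0.0880 × 0.00750062 ≈ 0.000660 mmHg.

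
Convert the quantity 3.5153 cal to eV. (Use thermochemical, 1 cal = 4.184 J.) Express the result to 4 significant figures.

9.180e+19 eV

1 cal = 2.61145e+19 electronvolts.
Then 3.5153 × 2.61145e+19 ≈ 9.180e+19 eV.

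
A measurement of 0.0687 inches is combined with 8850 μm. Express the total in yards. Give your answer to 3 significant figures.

0.0116 yd

0.0687 in = 0.00190833 yd and 8850 μm = 0.00967848 yd.
0.00190833 + 0.00967848 ≈ 0.0116 yd.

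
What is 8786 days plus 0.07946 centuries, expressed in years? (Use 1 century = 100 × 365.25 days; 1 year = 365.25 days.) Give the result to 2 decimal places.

8786 d = 24.0548 yr and 0.07946 century = 7.94600 yr.
24.0548 + 7.94600 ≈ 32.00 yr.

32.00 yr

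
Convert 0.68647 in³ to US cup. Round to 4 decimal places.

1 in³ = 0.0692641 US cup.
So 0.68647 × 0.0692641 ≈ 0.0475 US cup.

0.0475 US cup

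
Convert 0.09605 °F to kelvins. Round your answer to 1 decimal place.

255.4 K

K = (°F + 459.67) × 5/9.
Applying the formula gives 255.4 K.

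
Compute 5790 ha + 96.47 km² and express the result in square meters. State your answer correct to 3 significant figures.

1.54e+8 square meters

5790 ha = 5.79000e+7 m² and 96.47 km² = 9.64700e+7 m².
5.79000e+7 + 9.64700e+7 ≈ 1.54e+8 m².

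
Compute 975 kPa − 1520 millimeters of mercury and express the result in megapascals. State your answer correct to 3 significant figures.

0.772 megapascals

975 kPa = 0.975000 MPa and 1520 mmHg = 0.202650 MPa.
0.975000 − 0.202650 ≈ 0.772 MPa.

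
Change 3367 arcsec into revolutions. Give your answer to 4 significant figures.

1 arcsecond = 7.71605e-7 rev.
So 3367 × 7.71605e-7 ≈ 0.002598 rev.

0.002598 revolutions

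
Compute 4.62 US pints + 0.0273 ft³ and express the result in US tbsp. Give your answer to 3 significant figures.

200 US tbsp

4.62 US pt = 147.840 US tbsp and 0.0273 ft³ = 52.2799 US tbsp.
147.840 + 52.2799 ≈ 200 US tbsp.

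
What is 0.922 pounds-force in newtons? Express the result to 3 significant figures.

1 pound-force = 4.44822 N.
So 0.922 × 4.44822 ≈ 4.10 N.

4.10 N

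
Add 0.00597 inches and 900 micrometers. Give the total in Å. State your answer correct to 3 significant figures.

1.05 × 10^7 Å

0.00597 in = 1.51638 × 10^6 Å and 900 μm = 9.00000 × 10^6 Å.
1.51638 × 10^6 + 9.00000 × 10^6 ≈ 1.05 × 10^7 Å.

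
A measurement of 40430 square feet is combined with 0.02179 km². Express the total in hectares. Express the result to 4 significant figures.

2.555 ha

40430 ft² = 0.375607 ha and 0.02179 km² = 2.17900 ha.
0.375607 + 2.17900 ≈ 2.555 ha.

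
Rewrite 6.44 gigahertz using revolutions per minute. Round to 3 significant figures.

1 gigahertz = 6.00000 × 10^10 rpm.
Then 6.44 × 6.00000 × 10^10 ≈ 3.86 × 10^11 rpm.

3.86 × 10^11 rpm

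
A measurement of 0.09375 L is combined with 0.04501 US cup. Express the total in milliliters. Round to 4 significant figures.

104.4 mL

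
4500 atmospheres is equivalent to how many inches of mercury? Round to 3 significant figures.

1 atm = 29.9213 inches of mercury.
So 4500 × 29.9213 ≈ 135000 inHg.

135000 inHg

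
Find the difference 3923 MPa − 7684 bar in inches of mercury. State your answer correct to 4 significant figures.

931600 inHg

3923 MPa = 1.15846 × 10^6 inHg and 7684 bar = 226908 inHg.
1.15846 × 10^6 − 226908 ≈ 931600 inHg.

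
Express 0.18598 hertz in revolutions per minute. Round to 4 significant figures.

11.16 rpm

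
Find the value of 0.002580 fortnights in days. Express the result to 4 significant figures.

0.03612 d

1 fortnight = 14.0000 days.
0.002580 × 14.0000 ≈ 0.03612 d.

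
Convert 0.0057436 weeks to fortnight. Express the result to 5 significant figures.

0.0028718 fortnights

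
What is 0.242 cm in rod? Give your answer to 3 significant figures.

0.000481 rods

1 centimeter = 0.00198839 rod.
Then 0.242 × 0.00198839 ≈ 0.000481 rod.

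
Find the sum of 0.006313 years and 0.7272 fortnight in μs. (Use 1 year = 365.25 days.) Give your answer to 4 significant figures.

1.079 × 10^12 microseconds

0.006313 yr = 1.99223 × 10^11 μs and 0.7272 fortnight = 8.79621 × 10^11 μs.
1.99223 × 10^11 + 8.79621 × 10^11 ≈ 1.079 × 10^12 μs.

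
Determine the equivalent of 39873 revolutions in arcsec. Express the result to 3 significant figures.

5.17 × 10^10 arcseconds

1 rev = 1.29600 × 10^6 arcsec.
39873 × 1.29600 × 10^6 ≈ 5.17 × 10^10 arcsec.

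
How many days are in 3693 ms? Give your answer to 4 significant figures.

1 ms = 1.15741e-8 d.
Thus 3693 × 1.15741e-8 ≈ 4.274e-5 d.

4.274e-5 d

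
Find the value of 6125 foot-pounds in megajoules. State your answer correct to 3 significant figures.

0.00830 MJ

1 foot-pound = 1.35582e-6 MJ.
6125 × 1.35582e-6 ≈ 0.00830 MJ.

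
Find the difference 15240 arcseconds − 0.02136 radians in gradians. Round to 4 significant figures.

3.344 gradians

15240 arcsec = 4.70370 grad and 0.02136 rad = 1.35982 grad.
4.70370 − 1.35982 ≈ 3.344 grad.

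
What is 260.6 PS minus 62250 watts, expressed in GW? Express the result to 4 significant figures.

260.6 PS = 0.000191671 GW and 62250 W = 6.22500 × 10^-5 GW.
0.000191671 − 6.22500 × 10^-5 ≈ 0.0001294 GW.

0.0001294 gigawatts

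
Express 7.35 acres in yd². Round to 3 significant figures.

35600 square yards

1 acre = 4840.00 yd².
Then 7.35 × 4840.00 ≈ 35600 yd².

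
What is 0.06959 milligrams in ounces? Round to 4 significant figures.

2.455e-6 ounces

1 mg = 3.52740e-5 oz.
Thus 0.06959 × 3.52740e-5 ≈ 2.455e-6 oz.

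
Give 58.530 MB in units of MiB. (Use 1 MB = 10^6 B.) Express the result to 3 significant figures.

1 MB = 0.953674 MiB.
Then 58.530 × 0.953674 ≈ 55.8 MiB.

55.8 MiB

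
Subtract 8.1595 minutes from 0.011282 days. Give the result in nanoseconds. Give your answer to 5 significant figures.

4.8519 × 10^11 ns

0.011282 d = 9.747648 × 10^11 ns and 8.1595 min = 4.895700 × 10^11 ns.
9.747648 × 10^11 − 4.895700 × 10^11 ≈ 4.8519 × 10^11 ns.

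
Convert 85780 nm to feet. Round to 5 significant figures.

1 nanometer = 3.28084e-9 ft.
So 85780 × 3.28084e-9 ≈ 0.00028143 ft.

0.00028143 ft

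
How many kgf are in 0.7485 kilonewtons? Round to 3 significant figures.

76.3 kilograms-force

1 kilonewton = 101.972 kgf.
So 0.7485 × 101.972 ≈ 76.3 kgf.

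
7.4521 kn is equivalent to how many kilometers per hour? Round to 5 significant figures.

1 knot = 1.85200 km/h.
Thus 7.4521 × 1.85200 ≈ 13.801 km/h.

13.801 km/h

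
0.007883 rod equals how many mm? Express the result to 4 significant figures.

1 rod = 5029.20 mm.
0.007883 × 5029.20 ≈ 39.65 mm.

39.65 millimeters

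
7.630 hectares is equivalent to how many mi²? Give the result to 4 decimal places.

0.0295 mi²

1 hectare = 0.00386102 mi².
So 7.630 × 0.00386102 ≈ 0.0295 mi².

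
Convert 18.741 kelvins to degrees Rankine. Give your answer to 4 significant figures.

33.73 degrees Rankine

°R = K × 9/5.
Applying the formula gives 33.73 °R.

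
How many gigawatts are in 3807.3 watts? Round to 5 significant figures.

3.8073 × 10^-6 GW

1 watt = 1.00000 × 10^-9 gigawatts.
Thus 3807.3 × 1.00000 × 10^-9 ≈ 3.8073 × 10^-6 GW.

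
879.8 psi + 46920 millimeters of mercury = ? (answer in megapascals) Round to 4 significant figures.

12.32 megapascals

879.8 psi = 6.06601 MPa and 46920 mmHg = 6.25549 MPa.
6.06601 + 6.25549 ≈ 12.32 MPa.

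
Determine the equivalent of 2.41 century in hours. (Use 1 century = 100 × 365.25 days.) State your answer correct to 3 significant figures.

2.11 × 10^6 hours

1 century = 876600 hours.
2.41 × 876600 ≈ 2.11 × 10^6 h.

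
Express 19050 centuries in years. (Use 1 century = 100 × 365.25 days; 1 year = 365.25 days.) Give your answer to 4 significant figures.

1 century = 100.000 yr.
Then 19050 × 100.000 ≈ 1.905e+6 yr.

1.905e+6 yr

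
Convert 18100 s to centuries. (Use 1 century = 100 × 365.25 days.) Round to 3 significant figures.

5.74 × 10^-6 century

1 second = 3.16881 × 10^-10 centuries.
Then 18100 × 3.16881 × 10^-10 ≈ 5.74 × 10^-6 century.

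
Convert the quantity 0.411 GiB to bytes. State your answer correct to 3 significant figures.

4.41e+8 B

1 gibibyte = 1.07374e+9 B.
So 0.411 × 1.07374e+9 ≈ 4.41e+8 B.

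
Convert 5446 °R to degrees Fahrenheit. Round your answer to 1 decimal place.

°R = °F + 459.67.
Applying the formula gives 4986.3 °F.

4986.3 degrees Fahrenheit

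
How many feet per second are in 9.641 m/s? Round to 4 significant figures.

1 m/s = 3.28084 ft/s.
So 9.641 × 3.28084 ≈ 31.63 ft/s.

31.63 feet per second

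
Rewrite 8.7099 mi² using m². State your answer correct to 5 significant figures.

2.2559e+7 square meters

1 mi² = 2.58999e+6 square meters.
8.7099 × 2.58999e+6 ≈ 2.2559e+7 m².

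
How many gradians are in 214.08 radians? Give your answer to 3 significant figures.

13600 grad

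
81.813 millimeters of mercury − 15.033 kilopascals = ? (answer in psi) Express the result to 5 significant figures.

-0.59835 psi

81.813 mmHg = 1.58200 psi and 15.033 kPa = 2.18035 psi.
1.58200 − 2.18035 ≈ -0.59835 psi.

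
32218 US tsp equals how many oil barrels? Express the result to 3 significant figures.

1 US tsp = 3.10020 × 10^-5 oil barrels.
Then 32218 × 3.10020 × 10^-5 ≈ 0.999 bbl.

0.999 bbl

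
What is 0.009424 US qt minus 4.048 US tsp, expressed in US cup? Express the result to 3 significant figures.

0.009424 US qt = 0.0376960 US cup and 4.048 US tsp = 0.0843333 US cup.
0.0376960 − 0.0843333 ≈ -0.0466 US cup.

-0.0466 US cup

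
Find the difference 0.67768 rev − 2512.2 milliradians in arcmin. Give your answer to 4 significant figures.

0.67768 rev = 14637.9 arcmin and 2512.2 mrad = 8636.31 arcmin.
14637.9 − 8636.31 ≈ 6002 arcmin.

6002 arcmin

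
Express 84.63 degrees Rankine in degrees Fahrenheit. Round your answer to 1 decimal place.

°R = °F + 459.67.
Applying the formula gives -375.0 °F.

-375.0 degrees Fahrenheit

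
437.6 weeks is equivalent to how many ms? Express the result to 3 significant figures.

2.65e+11 ms

1 wk = 6.04800e+8 milliseconds.
437.6 × 6.04800e+8 ≈ 2.65e+11 ms.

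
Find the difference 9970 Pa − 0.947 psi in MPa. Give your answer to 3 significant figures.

9970 Pa = 0.00997000 MPa and 0.947 psi = 0.00652934 MPa.
0.00997000 − 0.00652934 ≈ 0.00344 MPa.

0.00344 MPa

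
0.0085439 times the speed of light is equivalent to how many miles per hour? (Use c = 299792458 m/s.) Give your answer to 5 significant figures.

5.7297 × 10^6 mph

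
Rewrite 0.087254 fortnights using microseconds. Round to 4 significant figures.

1 fortnight = 1.20960e+12 μs.
Thus 0.087254 × 1.20960e+12 ≈ 1.055e+11 μs.

1.055e+11 μs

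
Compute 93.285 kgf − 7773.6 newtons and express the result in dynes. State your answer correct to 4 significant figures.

93.285 kgf = 9.14813 × 10^7 dyn and 7773.6 N = 7.77360 × 10^8 dyn.
9.14813 × 10^7 − 7.77360 × 10^8 ≈ -6.859 × 10^8 dyn.

-6.859 × 10^8 dyn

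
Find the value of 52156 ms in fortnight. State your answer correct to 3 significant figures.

1 millisecond = 8.26720e-10 fortnights.
Then 52156 × 8.26720e-10 ≈ 4.31e-5 fortnight.

4.31e-5 fortnights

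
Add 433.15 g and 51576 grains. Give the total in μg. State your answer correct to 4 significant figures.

433.15 g = 4.33150 × 10^8 μg and 51576 gr = 3.34207 × 10^9 μg.
4.33150 × 10^8 + 3.34207 × 10^9 ≈ 3.775 × 10^9 μg.

3.775 × 10^9 μg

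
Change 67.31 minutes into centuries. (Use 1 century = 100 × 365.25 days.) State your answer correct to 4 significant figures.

1 minute = 1.90129 × 10^-8 centuries.
Thus 67.31 × 1.90129 × 10^-8 ≈ 1.280 × 10^-6 century.

1.280 × 10^-6 centuries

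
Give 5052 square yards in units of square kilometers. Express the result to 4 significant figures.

1 yd² = 8.36127e-7 square kilometers.
5052 × 8.36127e-7 ≈ 0.004224 km².

0.004224 km²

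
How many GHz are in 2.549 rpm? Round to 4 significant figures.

4.248e-11 GHz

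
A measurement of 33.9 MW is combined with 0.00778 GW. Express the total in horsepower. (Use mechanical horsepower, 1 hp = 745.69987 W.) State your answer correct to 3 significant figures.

55900 hp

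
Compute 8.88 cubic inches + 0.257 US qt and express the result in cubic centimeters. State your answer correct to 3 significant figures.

389 cm³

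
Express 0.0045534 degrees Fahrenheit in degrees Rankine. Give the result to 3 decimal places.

°R = °F + 459.67.
Applying the formula gives 459.675 °R.

459.675 °R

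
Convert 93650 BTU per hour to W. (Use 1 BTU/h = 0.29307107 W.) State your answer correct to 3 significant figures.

27400 W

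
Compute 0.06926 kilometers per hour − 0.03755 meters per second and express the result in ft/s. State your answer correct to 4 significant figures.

-0.06008 ft/s

0.06926 km/h = 0.0631197 ft/s and 0.03755 m/s = 0.123196 ft/s.
0.0631197 − 0.123196 ≈ -0.06008 ft/s.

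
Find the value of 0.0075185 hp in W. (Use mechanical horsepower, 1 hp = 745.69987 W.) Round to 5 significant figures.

1 hp = 745.700 watts.
Then 0.0075185 × 745.700 ≈ 5.6065 W.

5.6065 watts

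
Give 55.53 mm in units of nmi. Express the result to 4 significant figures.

2.998 × 10^-5 nautical miles

1 mm = 5.39957 × 10^-7 nmi.
Then 55.53 × 5.39957 × 10^-7 ≈ 2.998 × 10^-5 nmi.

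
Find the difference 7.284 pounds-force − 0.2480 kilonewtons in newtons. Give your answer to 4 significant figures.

-215.6 N

7.284 lbf = 32.4008 N and 0.2480 kN = 248.000 N.
32.4008 − 248.000 ≈ -215.6 N.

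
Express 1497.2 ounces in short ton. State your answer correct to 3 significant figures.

0.0468 short ton

1 oz = 3.12500e-5 short tons.
Thus 1497.2 × 3.12500e-5 ≈ 0.0468 short ton.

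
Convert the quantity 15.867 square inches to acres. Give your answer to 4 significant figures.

2.530 × 10^-6 acre

1 in² = 1.59423 × 10^-7 acres.
15.867 × 1.59423 × 10^-7 ≈ 2.530 × 10^-6 acre.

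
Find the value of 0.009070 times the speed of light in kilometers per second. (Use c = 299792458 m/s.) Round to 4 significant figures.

2719 km/s

1 c = 299792 kilometers per second.
So 0.009070 × 299792 ≈ 2719 km/s.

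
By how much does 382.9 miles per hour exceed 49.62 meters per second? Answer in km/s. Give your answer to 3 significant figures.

0.122 km/s

382.9 mph = 0.171172 km/s and 49.62 m/s = 0.0496200 km/s.
0.171172 − 0.0496200 ≈ 0.122 km/s.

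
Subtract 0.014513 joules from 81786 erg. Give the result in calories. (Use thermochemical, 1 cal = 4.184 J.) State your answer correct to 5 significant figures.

-0.0015140 cal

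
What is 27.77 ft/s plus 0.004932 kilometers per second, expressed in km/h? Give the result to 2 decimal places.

27.77 ft/s = 30.4715 km/h and 0.004932 km/s = 17.7552 km/h.
30.4715 + 17.7552 ≈ 48.23 km/h.

48.23 kilometers per hour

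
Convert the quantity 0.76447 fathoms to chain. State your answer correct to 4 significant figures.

1 fathom = 0.0909091 chain.
So 0.76447 × 0.0909091 ≈ 0.06950 chain.

0.06950 chains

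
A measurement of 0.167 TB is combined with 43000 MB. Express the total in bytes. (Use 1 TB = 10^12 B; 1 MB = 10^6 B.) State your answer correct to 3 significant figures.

0.167 TB = 1.67000 × 10^11 B and 43000 MB = 4.30000 × 10^10 B.
1.67000 × 10^11 + 4.30000 × 10^10 ≈ 2.10 × 10^11 B.

2.10 × 10^11 bytes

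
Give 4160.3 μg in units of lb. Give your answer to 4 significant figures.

9.172e-6 pounds

1 microgram = 2.20462e-9 lb.
So 4160.3 × 2.20462e-9 ≈ 9.172e-6 lb.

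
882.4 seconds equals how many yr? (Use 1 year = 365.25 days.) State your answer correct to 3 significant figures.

2.80e-5 yr

1 second = 3.16881e-8 yr.
So 882.4 × 3.16881e-8 ≈ 2.80e-5 yr.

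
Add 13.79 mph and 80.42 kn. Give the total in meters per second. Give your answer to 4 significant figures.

13.79 mph = 6.16468 m/s and 80.42 kn = 41.3716 m/s.
6.16468 + 41.3716 ≈ 47.54 m/s.

47.54 meters per second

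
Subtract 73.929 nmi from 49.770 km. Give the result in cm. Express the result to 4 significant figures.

-8.715 × 10^6 centimeters

49.770 km = 4.97700 × 10^6 cm and 73.929 nmi = 1.36917 × 10^7 cm.
4.97700 × 10^6 − 1.36917 × 10^7 ≈ -8.715 × 10^6 cm.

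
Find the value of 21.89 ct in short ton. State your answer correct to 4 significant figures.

1 carat = 2.20462e-7 short ton.
Then 21.89 × 2.20462e-7 ≈ 4.826e-6 short ton.

4.826e-6 short tons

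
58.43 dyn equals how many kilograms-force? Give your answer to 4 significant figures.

5.958 × 10^-5 kgf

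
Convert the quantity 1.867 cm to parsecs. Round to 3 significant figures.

6.05e-19 pc

1 centimeter = 3.24078e-19 pc.
1.867 × 3.24078e-19 ≈ 6.05e-19 pc.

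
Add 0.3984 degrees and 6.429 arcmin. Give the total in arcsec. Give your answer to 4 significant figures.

0.3984 ° = 1434.24 arcsec and 6.429 arcmin = 385.740 arcsec.
1434.24 + 385.740 ≈ 1820 arcsec.

1820 arcsec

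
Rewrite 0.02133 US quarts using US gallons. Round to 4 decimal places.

0.0053 US gal

1 US quart = 0.250000 US gallons.
So 0.02133 × 0.250000 ≈ 0.0053 US gal.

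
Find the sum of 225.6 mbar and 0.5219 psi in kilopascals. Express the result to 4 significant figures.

225.6 mbar = 22.5600 kPa and 0.5219 psi = 3.59837 kPa.
22.5600 + 3.59837 ≈ 26.16 kPa.

26.16 kilopascals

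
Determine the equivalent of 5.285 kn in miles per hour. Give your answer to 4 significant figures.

1 knot = 1.15078 miles per hour.
Thus 5.285 × 1.15078 ≈ 6.082 mph.

6.082 mph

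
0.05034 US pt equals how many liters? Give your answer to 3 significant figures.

0.0238 liters

1 US pint = 0.473176 liters.
So 0.05034 × 0.473176 ≈ 0.0238 L.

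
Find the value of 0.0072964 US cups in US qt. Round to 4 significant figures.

0.001824 US quarts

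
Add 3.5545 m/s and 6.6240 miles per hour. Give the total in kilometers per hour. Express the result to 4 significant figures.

23.46 km/h

3.5545 m/s = 12.7962 km/h and 6.6240 mph = 10.6603 km/h.
12.7962 + 10.6603 ≈ 23.46 km/h.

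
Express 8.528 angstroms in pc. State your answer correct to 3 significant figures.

2.76 × 10^-26 parsecs

1 Å = 3.24078 × 10^-27 parsecs.
8.528 × 3.24078 × 10^-27 ≈ 2.76 × 10^-26 pc.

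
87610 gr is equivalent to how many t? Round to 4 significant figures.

0.005677 metric tons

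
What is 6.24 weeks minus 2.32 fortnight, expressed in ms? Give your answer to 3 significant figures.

9.68 × 10^8 ms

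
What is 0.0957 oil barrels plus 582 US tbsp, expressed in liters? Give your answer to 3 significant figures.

23.8 liters

0.0957 bbl = 15.2151 L and 582 US tbsp = 8.60590 L.
15.2151 + 8.60590 ≈ 23.8 L.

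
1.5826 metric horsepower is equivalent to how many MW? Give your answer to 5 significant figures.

1 metric horsepower = 0.000735499 MW.
1.5826 × 0.000735499 ≈ 0.0011640 MW.

0.0011640 MW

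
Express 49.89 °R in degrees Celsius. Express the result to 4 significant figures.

-245.4 degrees Celsius

°R = (°C + 273.15) × 9/5.
Applying the formula gives -245.4 °C.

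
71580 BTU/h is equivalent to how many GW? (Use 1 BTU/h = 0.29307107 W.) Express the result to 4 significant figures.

2.098e-5 GW

1 BTU per hour = 2.93071e-10 GW.
Thus 71580 × 2.93071e-10 ≈ 2.098e-5 GW.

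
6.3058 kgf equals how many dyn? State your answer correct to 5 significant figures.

1 kgf = 980665 dynes.
Then 6.3058 × 980665 ≈ 6.1839 × 10^6 dyn.

6.1839 × 10^6 dyn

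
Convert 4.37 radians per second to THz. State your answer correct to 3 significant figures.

1 rad/s = 1.59155e-13 THz.
Thus 4.37 × 1.59155e-13 ≈ 6.96e-13 THz.

6.96e-13 THz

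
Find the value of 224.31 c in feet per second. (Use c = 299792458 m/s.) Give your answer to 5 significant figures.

1 speed of light = 9.83571 × 10^8 ft/s.
Then 224.31 × 9.83571 × 10^8 ≈ 2.2062 × 10^11 ft/s.

2.2062 × 10^11 ft/s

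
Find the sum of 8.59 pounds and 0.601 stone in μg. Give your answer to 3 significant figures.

8.59 lb = 3.89636e+9 μg and 0.601 st = 3.81653e+9 μg.
3.89636e+9 + 3.81653e+9 ≈ 7.71e+9 μg.

7.71e+9 μg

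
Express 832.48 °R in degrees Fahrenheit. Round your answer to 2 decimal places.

372.81 degrees Fahrenheit

°R = °F + 459.67.
Applying the formula gives 372.81 °F.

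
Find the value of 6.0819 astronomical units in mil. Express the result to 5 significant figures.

1 au = 5.88968e+15 mil.
Thus 6.0819 × 5.88968e+15 ≈ 3.5820e+16 mil.

3.5820e+16 mil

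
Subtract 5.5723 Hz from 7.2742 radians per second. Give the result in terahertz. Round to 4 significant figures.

7.2742 rad/s = 1.15772 × 10^-12 THz and 5.5723 Hz = 5.57230 × 10^-12 THz.
1.15772 × 10^-12 − 5.57230 × 10^-12 ≈ -4.415 × 10^-12 THz.

-4.415 × 10^-12 terahertz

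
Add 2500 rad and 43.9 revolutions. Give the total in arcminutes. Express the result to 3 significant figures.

2500 rad = 8.59437e+6 arcmin and 43.9 rev = 948240 arcmin.
8.59437e+6 + 948240 ≈ 9.54e+6 arcmin.

9.54e+6 arcmin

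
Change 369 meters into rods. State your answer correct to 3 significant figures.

1 meter = 0.198839 rod.
369 × 0.198839 ≈ 73.4 rod.

73.4 rods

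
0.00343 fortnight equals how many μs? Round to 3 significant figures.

1 fortnight = 1.20960e+12 μs.
0.00343 × 1.20960e+12 ≈ 4.15e+9 μs.

4.15e+9 μs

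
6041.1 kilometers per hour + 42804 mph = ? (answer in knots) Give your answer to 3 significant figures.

40500 kn

6041.1 km/h = 3261.93 kn and 42804 mph = 37195.7 kn.
3261.93 + 37195.7 ≈ 40500 kn.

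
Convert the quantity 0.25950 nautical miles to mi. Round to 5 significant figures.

0.29863 miles

1 nmi = 1.15078 mi.
0.25950 × 1.15078 ≈ 0.29863 mi.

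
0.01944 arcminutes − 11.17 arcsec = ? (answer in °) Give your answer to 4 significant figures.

-0.002779 °

0.01944 arcmin = 0.000324000 ° and 11.17 arcsec = 0.00310278 °.
0.000324000 − 0.00310278 ≈ -0.002779 °.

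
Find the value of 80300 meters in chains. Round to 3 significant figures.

3990 chain

1 meter = 0.0497097 chain.
80300 × 0.0497097 ≈ 3990 chain.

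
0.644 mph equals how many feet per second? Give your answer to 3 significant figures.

1 mile per hour = 1.46667 feet per second.
0.644 × 1.46667 ≈ 0.945 ft/s.

0.945 ft/s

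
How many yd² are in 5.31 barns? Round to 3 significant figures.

6.35e-28 yd²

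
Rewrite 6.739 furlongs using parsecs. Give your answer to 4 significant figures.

4.393 × 10^-14 pc

1 furlong = 6.51941 × 10^-15 parsecs.
6.739 × 6.51941 × 10^-15 ≈ 4.393 × 10^-14 pc.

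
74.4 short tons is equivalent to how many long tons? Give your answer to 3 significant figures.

66.4 long ton

1 short ton = 0.892857 long tons.
So 74.4 × 0.892857 ≈ 66.4 long ton.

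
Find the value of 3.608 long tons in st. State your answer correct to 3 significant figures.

1 long ton = 160.000 st.
Thus 3.608 × 160.000 ≈ 577 st.

577 st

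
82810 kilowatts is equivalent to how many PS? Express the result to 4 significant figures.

112600 PS

1 kilowatt = 1.35962 PS.
Thus 82810 × 1.35962 ≈ 112600 PS.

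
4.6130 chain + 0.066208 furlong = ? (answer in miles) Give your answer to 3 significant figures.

4.6130 chain = 0.0576625 mi and 0.066208 furlong = 0.00827600 mi.
0.0576625 + 0.00827600 ≈ 0.0659 mi.

0.0659 mi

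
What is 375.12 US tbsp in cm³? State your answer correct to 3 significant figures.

5550 cm³

1 US tablespoon = 14.7868 cm³.
375.12 × 14.7868 ≈ 5550 cm³.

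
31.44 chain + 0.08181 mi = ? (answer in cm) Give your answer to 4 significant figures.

31.44 chain = 63247.2 cm and 0.08181 mi = 13166.0 cm.
63247.2 + 13166.0 ≈ 76410 cm.

76410 centimeters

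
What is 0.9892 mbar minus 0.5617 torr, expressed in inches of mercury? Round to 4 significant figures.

0.007097 inches of mercury

0.9892 mbar = 0.0292111 inHg and 0.5617 torr = 0.0221142 inHg.
0.0292111 − 0.0221142 ≈ 0.007097 inHg.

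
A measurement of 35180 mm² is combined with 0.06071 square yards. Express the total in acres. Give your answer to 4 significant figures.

35180 mm² = 8.69317e-6 acre and 0.06071 yd² = 1.25434e-5 acre.
8.69317e-6 + 1.25434e-5 ≈ 2.124e-5 acre.

2.124e-5 acres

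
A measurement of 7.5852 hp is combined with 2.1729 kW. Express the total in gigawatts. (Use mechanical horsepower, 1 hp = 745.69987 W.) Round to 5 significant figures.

7.5852 hp = 5.65628e-6 GW and 2.1729 kW = 2.17290e-6 GW.
5.65628e-6 + 2.17290e-6 ≈ 7.8292e-6 GW.

7.8292e-6 GW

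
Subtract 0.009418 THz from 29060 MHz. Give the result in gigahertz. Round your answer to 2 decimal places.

29060 MHz = 29.0600 GHz and 0.009418 THz = 9.41800 GHz.
29.0600 − 9.41800 ≈ 19.64 GHz.

19.64 gigahertz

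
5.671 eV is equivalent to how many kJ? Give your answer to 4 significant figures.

1 eV = 1.60218e-22 kilojoules.
So 5.671 × 1.60218e-22 ≈ 9.086e-22 kJ.

9.086e-22 kJ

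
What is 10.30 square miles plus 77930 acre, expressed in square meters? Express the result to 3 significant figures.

3.42e+8 m²

10.30 mi² = 2.66769e+7 m² and 77930 acre = 3.15372e+8 m².
2.66769e+7 + 3.15372e+8 ≈ 3.42e+8 m².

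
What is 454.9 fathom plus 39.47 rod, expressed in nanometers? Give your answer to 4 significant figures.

1.030 × 10^12 nm

454.9 fathom = 8.31921 × 10^11 nm and 39.47 rod = 1.98503 × 10^11 nm.
8.31921 × 10^11 + 1.98503 × 10^11 ≈ 1.030 × 10^12 nm.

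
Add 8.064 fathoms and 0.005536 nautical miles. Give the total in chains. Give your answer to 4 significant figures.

8.064 fathom = 0.733091 chain and 0.005536 nmi = 0.509657 chain.
0.733091 + 0.509657 ≈ 1.243 chain.

1.243 chain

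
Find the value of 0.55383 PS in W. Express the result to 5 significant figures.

407.34 watts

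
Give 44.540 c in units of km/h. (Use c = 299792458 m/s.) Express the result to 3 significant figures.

4.81 × 10^10 km/h

1 speed of light = 1.07925 × 10^9 km/h.
So 44.540 × 1.07925 × 10^9 ≈ 4.81 × 10^10 km/h.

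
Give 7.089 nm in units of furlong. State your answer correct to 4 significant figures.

3.524e-11 furlongs

1 nm = 4.97097e-12 furlong.
Then 7.089 × 4.97097e-12 ≈ 3.524e-11 furlong.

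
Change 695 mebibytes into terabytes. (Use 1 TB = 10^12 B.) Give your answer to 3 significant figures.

0.000729 TB

1 MiB = 1.04858e-6 terabytes.
Then 695 × 1.04858e-6 ≈ 0.000729 TB.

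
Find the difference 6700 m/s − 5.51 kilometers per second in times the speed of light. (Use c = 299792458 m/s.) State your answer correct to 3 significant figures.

3.97 × 10^-6 c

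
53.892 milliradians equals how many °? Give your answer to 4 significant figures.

3.088 °

1 milliradian = 0.0572958 °.
Thus 53.892 × 0.0572958 ≈ 3.088 °.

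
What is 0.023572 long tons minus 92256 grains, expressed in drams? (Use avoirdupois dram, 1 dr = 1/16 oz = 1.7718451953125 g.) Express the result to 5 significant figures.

0.023572 long ton = 13517.1 dr and 92256 gr = 3373.93 dr.
13517.1 − 3373.93 ≈ 10143 dr.

10143 dr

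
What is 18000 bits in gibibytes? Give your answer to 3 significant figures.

1 bit = 1.16415 × 10^-10 GiB.
So 18000 × 1.16415 × 10^-10 ≈ 2.10 × 10^-6 GiB.

2.10 × 10^-6 GiB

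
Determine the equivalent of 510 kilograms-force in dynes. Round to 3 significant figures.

1 kgf = 980665 dynes.
510 × 980665 ≈ 5.00 × 10^8 dyn.

5.00 × 10^8 dynes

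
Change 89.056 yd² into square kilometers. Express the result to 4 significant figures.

7.446e-5 square kilometers

1 yd² = 8.36127e-7 square kilometers.
So 89.056 × 8.36127e-7 ≈ 7.446e-5 km².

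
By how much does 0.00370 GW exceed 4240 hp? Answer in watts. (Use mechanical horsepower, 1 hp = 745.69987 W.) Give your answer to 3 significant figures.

538000 W

0.00370 GW = 3.70000 × 10^6 W and 4240 hp = 3.16177 × 10^6 W.
3.70000 × 10^6 − 3.16177 × 10^6 ≈ 538000 W.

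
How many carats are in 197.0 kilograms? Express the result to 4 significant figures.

985000 ct

1 kg = 5000.00 ct.
So 197.0 × 5000.00 ≈ 985000 ct.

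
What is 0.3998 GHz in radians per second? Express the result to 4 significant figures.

2.512 × 10^9 rad/s

1 GHz = 6.28319 × 10^9 radians per second.
Thus 0.3998 × 6.28319 × 10^9 ≈ 2.512 × 10^9 rad/s.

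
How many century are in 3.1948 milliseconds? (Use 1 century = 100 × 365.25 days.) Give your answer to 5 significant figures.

1 ms = 3.16881e-13 century.
So 3.1948 × 3.16881e-13 ≈ 1.0124e-12 century.

1.0124e-12 centuries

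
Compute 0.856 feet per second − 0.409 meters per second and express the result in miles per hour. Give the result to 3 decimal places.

-0.331 miles per hour

0.856 ft/s = 0.583636 mph and 0.409 m/s = 0.914907 mph.
0.583636 − 0.914907 ≈ -0.331 mph.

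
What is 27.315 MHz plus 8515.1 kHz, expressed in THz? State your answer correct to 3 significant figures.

3.58 × 10^-5 terahertz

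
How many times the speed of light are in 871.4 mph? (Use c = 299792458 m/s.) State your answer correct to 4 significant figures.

1 mph = 1.49116 × 10^-9 c.
Thus 871.4 × 1.49116 × 10^-9 ≈ 1.299 × 10^-6 c.

1.299 × 10^-6 times the speed of light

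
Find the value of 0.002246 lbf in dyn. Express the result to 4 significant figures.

999.1 dynes

1 pound-force = 444822 dyn.
Thus 0.002246 × 444822 ≈ 999.1 dyn.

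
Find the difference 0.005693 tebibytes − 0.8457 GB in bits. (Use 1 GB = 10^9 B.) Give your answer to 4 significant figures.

4.331e+10 bit

0.005693 TiB = 5.00762e+10 bit and 0.8457 GB = 6.76560e+9 bit.
5.00762e+10 − 6.76560e+9 ≈ 4.331e+10 bit.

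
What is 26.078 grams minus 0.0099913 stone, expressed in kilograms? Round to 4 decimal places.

-0.0374 kilograms

26.078 g = 0.0260780 kg and 0.0099913 st = 0.0634477 kg.
0.0260780 − 0.0634477 ≈ -0.0374 kg.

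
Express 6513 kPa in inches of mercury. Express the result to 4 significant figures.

1923 inHg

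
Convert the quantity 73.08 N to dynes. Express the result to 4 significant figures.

7.308 × 10^6 dyn

1 newton = 100000 dyn.
Then 73.08 × 100000 ≈ 7.308 × 10^6 dyn.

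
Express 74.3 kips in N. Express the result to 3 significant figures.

331000 newtons

1 kip = 4448.22 N.
Then 74.3 × 4448.22 ≈ 331000 N.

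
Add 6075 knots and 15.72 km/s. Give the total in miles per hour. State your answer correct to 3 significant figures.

42200 mph

6075 kn = 6990.99 mph and 15.72 km/s = 35164.6 mph.
6990.99 + 35164.6 ≈ 42200 mph.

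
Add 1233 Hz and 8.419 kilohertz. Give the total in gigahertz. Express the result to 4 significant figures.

1233 Hz = 1.23300e-6 GHz and 8.419 kHz = 8.41900e-6 GHz.
1.23300e-6 + 8.41900e-6 ≈ 9.652e-6 GHz.

9.652e-6 GHz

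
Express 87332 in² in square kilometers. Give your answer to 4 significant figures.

1 in² = 6.45160 × 10^-10 square kilometers.
Then 87332 × 6.45160 × 10^-10 ≈ 5.634 × 10^-5 km².

5.634 × 10^-5 square kilometers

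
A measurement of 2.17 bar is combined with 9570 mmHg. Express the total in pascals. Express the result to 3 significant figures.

1.49e+6 Pa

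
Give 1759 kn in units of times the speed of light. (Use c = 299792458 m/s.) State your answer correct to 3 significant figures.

1 kn = 1.71600e-9 c.
So 1759 × 1.71600e-9 ≈ 3.02e-6 c.

3.02e-6 c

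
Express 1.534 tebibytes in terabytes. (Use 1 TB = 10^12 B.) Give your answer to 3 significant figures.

1.69 TB

1 tebibyte = 1.09951 TB.
Thus 1.534 × 1.09951 ≈ 1.69 TB.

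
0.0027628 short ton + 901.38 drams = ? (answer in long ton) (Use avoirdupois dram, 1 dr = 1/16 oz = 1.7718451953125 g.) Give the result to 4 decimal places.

0.0040 long tons

0.0027628 short ton = 0.00246679 long ton and 901.38 dr = 0.00157188 long ton.
0.00246679 + 0.00157188 ≈ 0.0040 long ton.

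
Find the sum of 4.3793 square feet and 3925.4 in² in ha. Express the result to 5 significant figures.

0.00029394 ha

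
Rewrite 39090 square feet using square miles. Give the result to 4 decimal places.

0.0014 mi²

1 square foot = 3.58701 × 10^-8 square miles.
Then 39090 × 3.58701 × 10^-8 ≈ 0.0014 mi².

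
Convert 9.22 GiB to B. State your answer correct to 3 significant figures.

9.90e+9 B

1 GiB = 1.07374e+9 B.
9.22 × 1.07374e+9 ≈ 9.90e+9 B.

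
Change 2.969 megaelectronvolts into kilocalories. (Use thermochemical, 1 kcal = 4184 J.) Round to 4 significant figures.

1 megaelectronvolt = 3.82929 × 10^-17 kcal.
Thus 2.969 × 3.82929 × 10^-17 ≈ 1.137 × 10^-16 kcal.

1.137 × 10^-16 kcal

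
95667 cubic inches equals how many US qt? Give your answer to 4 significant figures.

1657 US qt

1 cubic inch = 0.0173160 US qt.
Then 95667 × 0.0173160 ≈ 1657 US qt.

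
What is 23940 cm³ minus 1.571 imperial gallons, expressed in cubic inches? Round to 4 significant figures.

1025 in³

23940 cm³ = 1460.91 in³ and 1.571 imp gal = 435.826 in³.
1460.91 − 435.826 ≈ 1025 in³.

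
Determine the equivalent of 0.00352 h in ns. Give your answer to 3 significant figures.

1.27e+10 ns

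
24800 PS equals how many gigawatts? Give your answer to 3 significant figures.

0.0182 gigawatts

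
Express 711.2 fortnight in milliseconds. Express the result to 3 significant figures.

8.60e+11 ms

1 fortnight = 1.20960e+9 milliseconds.
Then 711.2 × 1.20960e+9 ≈ 8.60e+11 ms.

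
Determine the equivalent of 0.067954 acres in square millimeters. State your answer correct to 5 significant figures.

2.7500 × 10^8 mm²

1 acre = 4.04686 × 10^9 mm².
0.067954 × 4.04686 × 10^9 ≈ 2.7500 × 10^8 mm².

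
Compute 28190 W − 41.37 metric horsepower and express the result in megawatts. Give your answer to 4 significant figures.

28190 W = 0.0281900 MW and 41.37 PS = 0.0304276 MW.
0.0281900 − 0.0304276 ≈ -0.002238 MW.

-0.002238 MW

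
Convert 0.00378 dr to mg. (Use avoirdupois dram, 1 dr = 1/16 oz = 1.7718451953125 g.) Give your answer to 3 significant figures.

1 dram = 1771.85 mg.
So 0.00378 × 1771.85 ≈ 6.70 mg.

6.70 milligrams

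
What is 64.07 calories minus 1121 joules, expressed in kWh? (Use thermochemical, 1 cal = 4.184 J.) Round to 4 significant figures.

64.07 cal = 7.44636 × 10^-5 kWh and 1121 J = 0.000311389 kWh.
7.44636 × 10^-5 − 0.000311389 ≈ -0.0002369 kWh.

-0.0002369 kWh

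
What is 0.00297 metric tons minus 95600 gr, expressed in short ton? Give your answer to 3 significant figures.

0.00297 t = 0.00327386 short ton and 95600 gr = 0.00682857 short ton.
0.00327386 − 0.00682857 ≈ -0.00355 short ton.

-0.00355 short tons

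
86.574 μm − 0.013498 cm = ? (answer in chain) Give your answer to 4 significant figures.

-2.406e-6 chain

86.574 μm = 4.30357e-6 chain and 0.013498 cm = 6.70981e-6 chain.
4.30357e-6 − 6.70981e-6 ≈ -2.406e-6 chain.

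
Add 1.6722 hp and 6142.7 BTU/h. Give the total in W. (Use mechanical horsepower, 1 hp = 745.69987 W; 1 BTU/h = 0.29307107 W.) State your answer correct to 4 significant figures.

1.6722 hp = 1246.96 W and 6142.7 BTU/h = 1800.25 W.
1246.96 + 1800.25 ≈ 3047 W.

3047 W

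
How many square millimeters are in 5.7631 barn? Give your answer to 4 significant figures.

5.763e-22 mm²

1 barn = 1.00000e-22 square millimeters.
So 5.7631 × 1.00000e-22 ≈ 5.763e-22 mm².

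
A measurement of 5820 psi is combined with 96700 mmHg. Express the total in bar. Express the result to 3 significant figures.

5820 psi = 401.275 bar and 96700 mmHg = 128.923 bar.
401.275 + 128.923 ≈ 530 bar.

530 bar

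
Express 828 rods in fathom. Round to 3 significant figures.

1 rod = 2.75000 fathom.
So 828 × 2.75000 ≈ 2280 fathom.

2280 fathom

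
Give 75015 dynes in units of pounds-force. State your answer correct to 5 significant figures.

1 dyn = 2.24809 × 10^-6 lbf.
So 75015 × 2.24809 × 10^-6 ≈ 0.16864 lbf.

0.16864 lbf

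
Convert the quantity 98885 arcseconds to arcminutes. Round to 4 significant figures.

1648 arcmin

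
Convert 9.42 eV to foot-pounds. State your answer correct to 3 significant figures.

1.11e-18 foot-pounds

1 electronvolt = 1.18170e-19 foot-pounds.
Thus 9.42 × 1.18170e-19 ≈ 1.11e-18 ft·lbf.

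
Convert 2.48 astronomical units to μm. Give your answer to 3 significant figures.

3.71e+17 micrometers

1 au = 1.49598e+17 μm.
So 2.48 × 1.49598e+17 ≈ 3.71e+17 μm.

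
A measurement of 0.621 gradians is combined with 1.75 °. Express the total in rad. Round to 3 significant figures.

0.621 grad = 0.00975465 rad and 1.75 ° = 0.0305433 rad.
0.00975465 + 0.0305433 ≈ 0.0403 rad.

0.0403 rad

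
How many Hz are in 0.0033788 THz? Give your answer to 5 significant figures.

3.3788e+9 hertz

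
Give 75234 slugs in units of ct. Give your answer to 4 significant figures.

5.490 × 10^9 carats

1 slug = 72969.5 carats.
Then 75234 × 72969.5 ≈ 5.490 × 10^9 ct.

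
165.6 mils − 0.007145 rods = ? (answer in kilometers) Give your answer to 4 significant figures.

-3.173 × 10^-5 km

165.6 mil = 4.20624 × 10^-6 km and 0.007145 rod = 3.59336 × 10^-5 km.
4.20624 × 10^-6 − 3.59336 × 10^-5 ≈ -3.173 × 10^-5 km.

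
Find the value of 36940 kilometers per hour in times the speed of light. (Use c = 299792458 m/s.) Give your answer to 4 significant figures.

1 km/h = 9.26567e-10 c.
So 36940 × 9.26567e-10 ≈ 3.423e-5 c.

3.423e-5 c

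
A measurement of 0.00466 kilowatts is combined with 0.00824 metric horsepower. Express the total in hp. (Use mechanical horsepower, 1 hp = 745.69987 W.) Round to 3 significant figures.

0.00466 kW = 0.00624916 hp and 0.00824 PS = 0.00812728 hp.
0.00624916 + 0.00812728 ≈ 0.0144 hp.

0.0144 hp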